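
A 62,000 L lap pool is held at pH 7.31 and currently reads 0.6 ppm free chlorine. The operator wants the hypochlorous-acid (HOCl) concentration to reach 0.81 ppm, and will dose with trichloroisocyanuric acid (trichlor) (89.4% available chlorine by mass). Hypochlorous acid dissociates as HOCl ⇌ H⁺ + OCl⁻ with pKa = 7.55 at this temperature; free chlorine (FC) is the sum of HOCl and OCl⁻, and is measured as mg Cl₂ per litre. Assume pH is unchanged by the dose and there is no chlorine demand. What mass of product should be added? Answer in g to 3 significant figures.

46.9 g

[OCl⁻]/[HOCl] = 10^(pH − pKa) = 10^(7.31 − 7.55) = 0.5754; fraction as HOCl = 1/(1 + 0.5754) = 0.6347.
Free chlorine required for 0.81 ppm HOCl: 0.81 / 0.6347 = 1.276 ppm.
FC to add: 1.276 − 0.6 = 0.6761 mg/L as Cl₂.
Cl₂ equivalent: 0.6761 mg/L × 62,000 L = 41.92 g.
Product at 89.4% available Cl: 41.92 / 0.894 = 46.89 g.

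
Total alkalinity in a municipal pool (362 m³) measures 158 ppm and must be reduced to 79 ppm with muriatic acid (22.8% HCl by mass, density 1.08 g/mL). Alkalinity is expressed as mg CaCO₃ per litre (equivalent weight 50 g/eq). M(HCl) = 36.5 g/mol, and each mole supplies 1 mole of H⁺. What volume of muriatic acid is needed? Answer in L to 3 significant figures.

Volume: 362 m³ = 362,000 L.
Alkalinity to neutralize: (158 − 79) = 79 mg/L as CaCO₃ × 362,000 L = 28,600 g as CaCO₃.
Equivalents of H⁺ required: 28,600 ÷ 50 g/eq = 572 eq = 572 mol HCl.
Mass of HCl: 572 × 36.5 = 20,880 g.
Mass of 22.8% solution: 20,880 / 0.228 = 91,560 g.
Volume: 91,560 g ÷ 1.08 g/mL = 84,780 mL.

84.8 L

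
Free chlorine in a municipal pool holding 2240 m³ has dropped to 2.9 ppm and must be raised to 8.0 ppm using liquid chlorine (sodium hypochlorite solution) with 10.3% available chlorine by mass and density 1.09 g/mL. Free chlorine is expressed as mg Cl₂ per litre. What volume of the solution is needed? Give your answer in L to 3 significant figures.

Volume: 2240 m³ = 2,240,000 L.
Chlorine deficit: 8.0 − 2.9 = 5.1 ppm = 5.1 mg/L as Cl₂.
Cl₂ equivalent needed: 5.1 mg/L × 2,240,000 L = 11,420,000 mg = 11,420 g.
Product at 10.3% available chlorine: 11,420 / 0.103 = 110,900 g.
Volume at density 1.09 g/mL: 110,900 g ÷ 1.09 g/mL = 101,800 mL.

102 L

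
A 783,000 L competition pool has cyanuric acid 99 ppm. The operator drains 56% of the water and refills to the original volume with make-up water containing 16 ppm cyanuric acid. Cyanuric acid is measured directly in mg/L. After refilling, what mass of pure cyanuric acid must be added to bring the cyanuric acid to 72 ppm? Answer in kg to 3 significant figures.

15.3 kg

After draining 56% and refilling: 99 × 0.44 + 16 × 0.56 = 52.52 ppm.
Deficit to target: 72 − 52.52 = 19.48 mg/L.
Mass: 19.48 mg/L × 783,000 L = 15,250 g cyanuric acid.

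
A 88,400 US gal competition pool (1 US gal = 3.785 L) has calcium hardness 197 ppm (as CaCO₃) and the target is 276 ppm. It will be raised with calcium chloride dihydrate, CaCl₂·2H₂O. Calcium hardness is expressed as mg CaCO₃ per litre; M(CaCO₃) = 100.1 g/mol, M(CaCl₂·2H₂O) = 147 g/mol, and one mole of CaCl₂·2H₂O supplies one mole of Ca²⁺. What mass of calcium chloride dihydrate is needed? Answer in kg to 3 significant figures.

Volume: 88,400 US gal × 3.785 L/gal = 334,594 L.
Hardness to add: (276 − 197) = 79 mg/L as CaCO₃ × 334,594 L = 26,430 g as CaCO₃.
Moles of Ca²⁺ (1 mol Ca²⁺ ≡ 1 mol CaCO₃): 26,430 / 100.1 g/mol = 264.1 mol.
Mass of CaCl₂·2H₂O: 264.1 × 147 = 38,820 g.

38.8 kg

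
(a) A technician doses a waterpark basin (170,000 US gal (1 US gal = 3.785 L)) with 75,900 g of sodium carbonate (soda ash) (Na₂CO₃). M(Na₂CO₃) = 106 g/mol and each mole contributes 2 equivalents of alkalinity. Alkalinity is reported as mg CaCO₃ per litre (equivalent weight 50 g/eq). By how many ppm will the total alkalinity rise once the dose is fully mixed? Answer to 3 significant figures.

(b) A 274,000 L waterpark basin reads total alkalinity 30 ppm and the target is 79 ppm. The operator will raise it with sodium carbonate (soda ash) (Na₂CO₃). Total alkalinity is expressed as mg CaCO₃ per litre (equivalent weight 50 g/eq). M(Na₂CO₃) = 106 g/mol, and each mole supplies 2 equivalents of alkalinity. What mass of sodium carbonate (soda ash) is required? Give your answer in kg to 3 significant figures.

(a) Volume: 170,000 US gal × 3.785 L/gal = 643,450 L.
(a) Moles of Na₂CO₃: 75,900 g ÷ 106 g/mol = 716 mol → 1432 eq of alkalinity.
(a) As CaCO₃: 1432 eq × 50 g/eq = 71,600 g.
(a) Rise: 71,600 g / 643,450 L × 1000 = 111.3 mg/L.

(b) Alkalinity to add: (79 − 30) = 49 mg/L as CaCO₃ × 274,000 L = 13,430 g as CaCO₃.
(b) Equivalents: 13,430 g ÷ 50 g/eq = 268.5 eq.
(b) Each mole of Na₂CO₃ supplies 2 eq, so 268.5 / 2 = 134.3 mol.
(b) Mass: 134.3 mol × 106 g/mol = 14,230 g.

(a) 111 ppm; (b) 14.2 kg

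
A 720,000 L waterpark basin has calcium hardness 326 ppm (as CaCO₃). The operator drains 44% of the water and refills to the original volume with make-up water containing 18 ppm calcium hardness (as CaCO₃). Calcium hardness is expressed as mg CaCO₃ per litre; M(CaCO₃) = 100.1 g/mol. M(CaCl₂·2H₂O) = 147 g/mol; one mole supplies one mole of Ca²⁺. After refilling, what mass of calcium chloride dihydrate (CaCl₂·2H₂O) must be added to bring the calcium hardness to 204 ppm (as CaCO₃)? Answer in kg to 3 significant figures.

14.3 kg

After draining 44% and refilling: 326 × 0.56 + 18 × 0.44 = 190.48 ppm.
Deficit to target: 204 − 190.48 = 13.52 mg/L.
As CaCO₃: 13.52 mg/L × 720,000 L = 9734 g; ÷ 100.1 = 97.25 mol Ca²⁺.
Mass: 97.25 × 147 = 14,300 g.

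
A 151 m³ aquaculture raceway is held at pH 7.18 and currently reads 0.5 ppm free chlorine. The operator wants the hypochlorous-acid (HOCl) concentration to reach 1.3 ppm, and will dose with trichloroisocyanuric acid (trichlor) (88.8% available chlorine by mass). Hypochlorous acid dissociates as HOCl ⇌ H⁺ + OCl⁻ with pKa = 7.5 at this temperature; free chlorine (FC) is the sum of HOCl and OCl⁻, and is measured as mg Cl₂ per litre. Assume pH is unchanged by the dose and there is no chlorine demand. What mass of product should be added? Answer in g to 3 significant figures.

Volume: 151 m³ = 151,000 L.
[OCl⁻]/[HOCl] = 10^(pH − pKa) = 10^(7.18 − 7.5) = 0.4786; fraction as HOCl = 1/(1 + 0.4786) = 0.6763.
Free chlorine required for 1.3 ppm HOCl: 1.3 / 0.6763 = 1.922 ppm.
FC to add: 1.922 − 0.5 = 1.422 mg/L as Cl₂.
Cl₂ equivalent: 1.422 mg/L × 151,000 L = 214.8 g.
Product at 88.8% available Cl: 214.8 / 0.888 = 241.8 g.

242 g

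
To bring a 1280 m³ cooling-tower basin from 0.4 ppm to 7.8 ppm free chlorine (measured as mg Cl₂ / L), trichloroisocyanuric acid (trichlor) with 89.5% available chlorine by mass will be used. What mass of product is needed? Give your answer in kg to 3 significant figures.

10.6 kg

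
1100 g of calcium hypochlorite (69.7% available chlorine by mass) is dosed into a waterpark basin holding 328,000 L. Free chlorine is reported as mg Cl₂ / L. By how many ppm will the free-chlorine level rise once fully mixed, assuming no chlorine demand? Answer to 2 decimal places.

2.34 ppm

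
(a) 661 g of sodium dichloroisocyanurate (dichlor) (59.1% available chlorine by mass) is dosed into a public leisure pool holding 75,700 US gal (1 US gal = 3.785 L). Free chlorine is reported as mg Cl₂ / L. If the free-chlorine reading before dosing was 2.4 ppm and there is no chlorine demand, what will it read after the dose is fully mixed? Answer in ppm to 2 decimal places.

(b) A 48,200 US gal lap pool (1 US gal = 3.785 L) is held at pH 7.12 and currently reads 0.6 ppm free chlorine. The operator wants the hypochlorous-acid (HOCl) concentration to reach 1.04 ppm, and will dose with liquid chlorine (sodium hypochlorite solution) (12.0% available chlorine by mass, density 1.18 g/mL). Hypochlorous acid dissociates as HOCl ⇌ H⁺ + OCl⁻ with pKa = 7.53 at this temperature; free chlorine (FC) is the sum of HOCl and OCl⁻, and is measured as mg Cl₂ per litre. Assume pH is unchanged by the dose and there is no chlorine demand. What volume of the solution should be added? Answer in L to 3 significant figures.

(a) Volume: 75,700 US gal × 3.785 L/gal = 286,524 L.
(a) Available chlorine delivered: 661 g × 0.591 = 390.7 g as Cl₂.
(a) Concentration rise: 390.7 g / 286,524 L = 1.363 mg/L = 1.36 ppm.
(a) Final FC: 2.4 + 1.36 = 3.76 ppm.

(b) Volume: 48,200 US gal × 3.785 L/gal = 182,437 L.
(b) [OCl⁻]/[HOCl] = 10^(pH − pKa) = 10^(7.12 − 7.53) = 0.389; fraction as HOCl = 1/(1 + 0.389) = 0.7199.
(b) Free chlorine required for 1.04 ppm HOCl: 1.04 / 0.7199 = 1.445 ppm.
(b) FC to add: 1.445 − 0.6 = 0.8446 mg/L as Cl₂.
(b) Cl₂ equivalent: 0.8446 mg/L × 182,437 L = 154.1 g.
(b) Product at 12.0% available Cl: 154.1 / 0.12 = 1284 g.
(b) Volume: 1284 g ÷ 1.18 g/mL = 1088 mL.

(a) 3.76 ppm; (b) 1.09 L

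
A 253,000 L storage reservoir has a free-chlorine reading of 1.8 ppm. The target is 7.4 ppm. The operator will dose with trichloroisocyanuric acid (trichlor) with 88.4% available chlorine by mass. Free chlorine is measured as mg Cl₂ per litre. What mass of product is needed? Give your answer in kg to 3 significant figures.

1.60 kg

Chlorine deficit: 7.4 − 1.8 = 5.6 ppm = 5.6 mg/L as Cl₂.
Cl₂ equivalent needed: 5.6 mg/L × 253,000 L = 1,417,000 mg = 1417 g.
Product at 88.4% available chlorine: 1417 / 0.884 = 1603 g.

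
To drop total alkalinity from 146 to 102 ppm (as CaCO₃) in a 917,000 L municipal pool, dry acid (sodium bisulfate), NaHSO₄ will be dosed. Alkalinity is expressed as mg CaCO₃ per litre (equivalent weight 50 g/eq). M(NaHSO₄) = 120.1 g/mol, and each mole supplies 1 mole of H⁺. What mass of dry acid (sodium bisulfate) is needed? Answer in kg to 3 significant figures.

96.9 kg

Alkalinity to neutralize: (146 − 102) = 44 mg/L as CaCO₃ × 917,000 L = 40,350 g as CaCO₃.
Equivalents of H⁺ required: 40,350 ÷ 50 g/eq = 807 eq = 807 mol NaHSO₄.
Mass of NaHSO₄: 807 × 120.1 = 96,920 g.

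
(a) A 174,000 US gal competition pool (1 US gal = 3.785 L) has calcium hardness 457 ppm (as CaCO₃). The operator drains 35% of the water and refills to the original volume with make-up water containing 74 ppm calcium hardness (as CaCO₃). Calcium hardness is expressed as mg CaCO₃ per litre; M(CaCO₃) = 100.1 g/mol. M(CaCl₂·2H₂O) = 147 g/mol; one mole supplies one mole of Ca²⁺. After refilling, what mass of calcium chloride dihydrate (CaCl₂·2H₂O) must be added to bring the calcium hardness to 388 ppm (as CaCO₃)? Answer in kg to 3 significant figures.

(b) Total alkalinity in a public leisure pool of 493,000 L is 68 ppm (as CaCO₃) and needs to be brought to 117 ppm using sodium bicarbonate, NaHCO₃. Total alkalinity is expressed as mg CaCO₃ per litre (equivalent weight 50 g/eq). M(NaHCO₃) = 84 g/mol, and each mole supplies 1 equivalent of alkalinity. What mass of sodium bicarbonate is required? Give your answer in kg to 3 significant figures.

(a) 62.9 kg; (b) 40.6 kg

(a) Volume: 174,000 US gal × 3.785 L/gal = 658,590 L.
(a) After draining 35% and refilling: 457 × 0.65 + 74 × 0.35 = 322.95 ppm.
(a) Deficit to target: 388 − 322.95 = 65.05 mg/L.
(a) As CaCO₃: 65.05 mg/L × 658,590 L = 42,840 g; ÷ 100.1 = 428 mol Ca²⁺.
(a) Mass: 428 × 147 = 62,910 g.

(b) Alkalinity to add: (117 − 68) = 49 mg/L as CaCO₃ × 493,000 L = 24,160 g as CaCO₃.
(b) Equivalents: 24,160 g ÷ 50 g/eq = 483.1 eq.
(b) NaHCO₃ supplies 1 eq per mole → 483.1 mol.
(b) Mass: 483.1 mol × 84 g/mol = 40,580 g.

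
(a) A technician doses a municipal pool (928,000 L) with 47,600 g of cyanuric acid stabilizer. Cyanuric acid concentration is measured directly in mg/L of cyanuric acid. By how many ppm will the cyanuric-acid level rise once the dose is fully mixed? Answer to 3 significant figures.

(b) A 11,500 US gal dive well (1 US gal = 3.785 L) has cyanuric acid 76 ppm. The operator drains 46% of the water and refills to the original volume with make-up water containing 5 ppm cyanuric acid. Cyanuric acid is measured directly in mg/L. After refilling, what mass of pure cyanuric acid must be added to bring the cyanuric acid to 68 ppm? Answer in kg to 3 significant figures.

(a) Rise: 47,600 g / 928,000 L × 1000 = 51.29 mg/L.

(b) Volume: 11,500 US gal × 3.785 L/gal = 43,528 L.
(b) After draining 46% and refilling: 76 × 0.54 + 5 × 0.46 = 43.34 ppm.
(b) Deficit to target: 68 − 43.34 = 24.66 mg/L.
(b) Mass: 24.66 mg/L × 43,528 L = 1073 g cyanuric acid.

(a) 51.3 ppm; (b) 1.07 kg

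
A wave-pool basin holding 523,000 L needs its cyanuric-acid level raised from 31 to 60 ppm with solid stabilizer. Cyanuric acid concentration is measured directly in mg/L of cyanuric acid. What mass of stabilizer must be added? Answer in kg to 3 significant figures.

CYA to add: (60 − 31) = 29 mg/L × 523,000 L = 15,170 g cyanuric acid.

15.2 kg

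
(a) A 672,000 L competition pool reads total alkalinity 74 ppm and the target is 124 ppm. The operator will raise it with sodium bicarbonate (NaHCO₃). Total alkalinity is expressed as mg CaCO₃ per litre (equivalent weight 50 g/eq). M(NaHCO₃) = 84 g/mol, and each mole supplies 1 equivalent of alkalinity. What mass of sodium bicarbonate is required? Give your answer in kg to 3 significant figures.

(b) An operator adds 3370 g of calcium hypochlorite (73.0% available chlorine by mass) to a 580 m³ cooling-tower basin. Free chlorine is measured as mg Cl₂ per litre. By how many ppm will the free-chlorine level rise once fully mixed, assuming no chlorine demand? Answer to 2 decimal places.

(a) Alkalinity to add: (124 − 74) = 50 mg/L as CaCO₃ × 672,000 L = 33,600 g as CaCO₃.
(a) Equivalents: 33,600 g ÷ 50 g/eq = 672 eq.
(a) NaHCO₃ supplies 1 eq per mole → 672 mol.
(a) Mass: 672 mol × 84 g/mol = 56,450 g.

(b) Volume: 580 m³ = 580,000 L.
(b) Available chlorine delivered: 3370 g × 0.73 = 2460 g as Cl₂.
(b) Concentration rise: 2460 g / 580,000 L = 4.242 mg/L = 4.24 ppm.

(a) 56.4 kg; (b) 4.24 ppm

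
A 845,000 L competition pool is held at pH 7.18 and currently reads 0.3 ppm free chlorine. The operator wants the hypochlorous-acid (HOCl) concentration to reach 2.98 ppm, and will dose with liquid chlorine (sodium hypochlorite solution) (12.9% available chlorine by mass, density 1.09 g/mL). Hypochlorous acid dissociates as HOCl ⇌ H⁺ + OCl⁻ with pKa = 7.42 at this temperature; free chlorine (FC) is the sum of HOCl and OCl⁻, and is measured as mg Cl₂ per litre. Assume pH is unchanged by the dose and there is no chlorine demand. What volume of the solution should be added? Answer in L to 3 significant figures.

26.4 L

[OCl⁻]/[HOCl] = 10^(pH − pKa) = 10^(7.18 − 7.42) = 0.5754; fraction as HOCl = 1/(1 + 0.5754) = 0.6347.
Free chlorine required for 2.98 ppm HOCl: 2.98 / 0.6347 = 4.695 ppm.
FC to add: 4.695 − 0.3 = 4.395 mg/L as Cl₂.
Cl₂ equivalent: 4.395 mg/L × 845,000 L = 3714 g.
Product at 12.9% available Cl: 3714 / 0.129 = 28,790 g.
Volume: 28,790 g ÷ 1.09 g/mL = 26,410 mL.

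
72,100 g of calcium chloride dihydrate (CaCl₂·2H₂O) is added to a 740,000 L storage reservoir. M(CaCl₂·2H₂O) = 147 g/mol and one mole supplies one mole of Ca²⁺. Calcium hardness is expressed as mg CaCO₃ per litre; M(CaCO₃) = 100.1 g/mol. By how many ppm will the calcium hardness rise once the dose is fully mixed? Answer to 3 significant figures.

66.3 ppm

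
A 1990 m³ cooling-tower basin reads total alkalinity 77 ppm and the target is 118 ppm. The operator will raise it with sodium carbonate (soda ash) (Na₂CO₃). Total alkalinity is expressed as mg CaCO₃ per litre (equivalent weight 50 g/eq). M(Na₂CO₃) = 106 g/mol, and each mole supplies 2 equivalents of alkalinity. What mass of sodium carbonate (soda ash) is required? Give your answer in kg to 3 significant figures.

86.5 kg

Volume: 1990 m³ = 1,990,000 L.
Alkalinity to add: (118 − 77) = 41 mg/L as CaCO₃ × 1,990,000 L = 81,590 g as CaCO₃.
Equivalents: 81,590 g ÷ 50 g/eq = 1632 eq.
Each mole of Na₂CO₃ supplies 2 eq, so 1632 / 2 = 815.9 mol.
Mass: 815.9 mol × 106 g/mol = 86,490 g.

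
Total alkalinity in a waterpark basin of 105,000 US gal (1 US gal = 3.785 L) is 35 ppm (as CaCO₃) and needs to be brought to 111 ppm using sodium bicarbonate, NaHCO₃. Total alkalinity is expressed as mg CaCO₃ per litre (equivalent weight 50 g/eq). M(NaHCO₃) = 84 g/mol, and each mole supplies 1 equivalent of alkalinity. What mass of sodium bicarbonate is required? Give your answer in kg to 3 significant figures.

50.7 kg

Volume: 105,000 US gal × 3.785 L/gal = 397,425 L.
Alkalinity to add: (111 − 35) = 76 mg/L as CaCO₃ × 397,425 L = 30,200 g as CaCO₃.
Equivalents: 30,200 g ÷ 50 g/eq = 604.1 eq.
NaHCO₃ supplies 1 eq per mole → 604.1 mol.
Mass: 604.1 mol × 84 g/mol = 50,740 g.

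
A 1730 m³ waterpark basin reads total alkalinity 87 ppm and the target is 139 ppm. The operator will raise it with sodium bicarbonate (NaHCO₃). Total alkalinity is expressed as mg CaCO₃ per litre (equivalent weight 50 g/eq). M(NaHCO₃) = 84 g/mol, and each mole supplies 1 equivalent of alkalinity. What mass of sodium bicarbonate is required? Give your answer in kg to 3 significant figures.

151 kg

Volume: 1730 m³ = 1,730,000 L.
Alkalinity to add: (139 − 87) = 52 mg/L as CaCO₃ × 1,730,000 L = 89,960 g as CaCO₃.
Equivalents: 89,960 g ÷ 50 g/eq = 1799 eq.
NaHCO₃ supplies 1 eq per mole → 1799 mol.
Mass: 1799 mol × 84 g/mol = 151,100 g.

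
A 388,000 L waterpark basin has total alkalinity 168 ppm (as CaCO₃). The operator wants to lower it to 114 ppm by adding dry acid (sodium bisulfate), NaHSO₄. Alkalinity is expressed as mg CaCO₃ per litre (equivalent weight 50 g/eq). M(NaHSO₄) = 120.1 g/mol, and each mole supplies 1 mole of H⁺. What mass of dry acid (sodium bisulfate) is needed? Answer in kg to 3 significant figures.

50.3 kg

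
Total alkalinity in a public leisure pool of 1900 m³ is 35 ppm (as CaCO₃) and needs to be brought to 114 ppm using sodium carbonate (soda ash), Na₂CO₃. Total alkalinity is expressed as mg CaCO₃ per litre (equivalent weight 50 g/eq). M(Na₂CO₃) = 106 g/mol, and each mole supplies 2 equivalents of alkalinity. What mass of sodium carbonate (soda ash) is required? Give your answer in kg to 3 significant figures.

159 kg

Volume: 1900 m³ = 1,900,000 L.
Alkalinity to add: (114 − 35) = 79 mg/L as CaCO₃ × 1,900,000 L = 150,100 g as CaCO₃.
Equivalents: 150,100 g ÷ 50 g/eq = 3002 eq.
Each mole of Na₂CO₃ supplies 2 eq, so 3002 / 2 = 1501 mol.
Mass: 1501 mol × 106 g/mol = 159,100 g.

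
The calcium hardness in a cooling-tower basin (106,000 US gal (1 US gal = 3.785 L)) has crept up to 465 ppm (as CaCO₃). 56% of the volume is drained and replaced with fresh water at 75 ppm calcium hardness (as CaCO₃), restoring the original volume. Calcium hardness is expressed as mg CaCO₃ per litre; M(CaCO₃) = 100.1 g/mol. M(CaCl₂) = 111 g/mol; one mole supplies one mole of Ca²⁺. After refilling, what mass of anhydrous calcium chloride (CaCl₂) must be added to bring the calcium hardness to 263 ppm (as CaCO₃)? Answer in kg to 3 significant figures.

7.30 kg

Volume: 106,000 US gal × 3.785 L/gal = 401,210 L.
After draining 56% and refilling: 465 × 0.44 + 75 × 0.56 = 246.6 ppm.
Deficit to target: 263 − 246.6 = 16.4 mg/L.
As CaCO₃: 16.4 mg/L × 401,210 L = 6580 g; ÷ 100.1 = 65.73 mol Ca²⁺.
Mass: 65.73 × 111 = 7296 g.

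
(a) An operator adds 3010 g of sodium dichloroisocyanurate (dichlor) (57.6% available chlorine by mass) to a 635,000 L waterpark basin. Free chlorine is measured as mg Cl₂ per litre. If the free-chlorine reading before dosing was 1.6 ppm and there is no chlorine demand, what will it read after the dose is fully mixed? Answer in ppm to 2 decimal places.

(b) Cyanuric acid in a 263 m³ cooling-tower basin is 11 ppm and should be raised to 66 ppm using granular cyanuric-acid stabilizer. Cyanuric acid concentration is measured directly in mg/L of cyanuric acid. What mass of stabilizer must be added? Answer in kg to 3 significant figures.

(a) Available chlorine delivered: 3010 g × 0.576 = 1734 g as Cl₂.
(a) Concentration rise: 1734 g / 635,000 L = 2.73 mg/L = 2.73 ppm.
(a) Final FC: 1.6 + 2.73 = 4.33 ppm.

(b) Volume: 263 m³ = 263,000 L.
(b) CYA to add: (66 − 11) = 55 mg/L × 263,000 L = 14,460 g cyanuric acid.

(a) 4.33 ppm; (b) 14.5 kg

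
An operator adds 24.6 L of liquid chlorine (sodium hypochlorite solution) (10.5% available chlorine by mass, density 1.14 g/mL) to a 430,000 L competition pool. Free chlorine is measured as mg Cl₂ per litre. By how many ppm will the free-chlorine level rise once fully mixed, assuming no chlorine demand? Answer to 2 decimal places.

Mass of solution: 24.6 L × 1000 mL/L × 1.14 g/mL = 28,040 g.
Available chlorine delivered: 28,040 g × 0.105 = 2945 g as Cl₂.
Concentration rise: 2945 g / 430,000 L = 6.848 mg/L = 6.85 ppm.

6.85 ppm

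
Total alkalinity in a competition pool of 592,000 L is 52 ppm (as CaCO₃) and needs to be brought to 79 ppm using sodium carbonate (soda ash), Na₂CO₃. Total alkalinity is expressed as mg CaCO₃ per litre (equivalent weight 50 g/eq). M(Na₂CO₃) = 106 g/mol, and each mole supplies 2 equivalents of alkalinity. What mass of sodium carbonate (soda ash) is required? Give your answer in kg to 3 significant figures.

Alkalinity to add: (79 − 52) = 27 mg/L as CaCO₃ × 592,000 L = 15,980 g as CaCO₃.
Equivalents: 15,980 g ÷ 50 g/eq = 319.7 eq.
Each mole of Na₂CO₃ supplies 2 eq, so 319.7 / 2 = 159.8 mol.
Mass: 159.8 mol × 106 g/mol = 16,940 g.

16.9 kg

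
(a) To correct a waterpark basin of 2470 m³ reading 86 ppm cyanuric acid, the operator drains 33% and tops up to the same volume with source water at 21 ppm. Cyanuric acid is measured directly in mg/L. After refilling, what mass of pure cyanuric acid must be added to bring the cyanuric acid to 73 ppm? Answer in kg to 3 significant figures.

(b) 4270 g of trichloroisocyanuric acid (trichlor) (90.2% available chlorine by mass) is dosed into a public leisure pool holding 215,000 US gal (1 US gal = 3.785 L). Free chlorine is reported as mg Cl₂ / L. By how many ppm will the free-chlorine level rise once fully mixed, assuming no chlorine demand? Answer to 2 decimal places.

(a) 20.9 kg; (b) 4.73 ppm

(a) Volume: 2470 m³ = 2,470,000 L.
(a) After draining 33% and refilling: 86 × 0.67 + 21 × 0.33 = 64.55 ppm.
(a) Deficit to target: 73 − 64.55 = 8.45 mg/L.
(a) Mass: 8.45 mg/L × 2,470,000 L = 20,870 g cyanuric acid.

(b) Volume: 215,000 US gal × 3.785 L/gal = 813,775 L.
(b) Available chlorine delivered: 4270 g × 0.902 = 3852 g as Cl₂.
(b) Concentration rise: 3852 g / 813,775 L = 4.733 mg/L = 4.73 ppm.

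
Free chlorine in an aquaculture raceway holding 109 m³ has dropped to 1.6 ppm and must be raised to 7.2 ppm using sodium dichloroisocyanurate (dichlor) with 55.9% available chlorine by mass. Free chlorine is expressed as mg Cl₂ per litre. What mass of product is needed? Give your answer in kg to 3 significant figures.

1.09 kg

Volume: 109 m³ = 109,000 L.
Chlorine deficit: 7.2 − 1.6 = 5.6 ppm = 5.6 mg/L as Cl₂.
Cl₂ equivalent needed: 5.6 mg/L × 109,000 L = 610,400 mg = 610.4 g.
Product at 55.9% available chlorine: 610.4 / 0.559 = 1092 g.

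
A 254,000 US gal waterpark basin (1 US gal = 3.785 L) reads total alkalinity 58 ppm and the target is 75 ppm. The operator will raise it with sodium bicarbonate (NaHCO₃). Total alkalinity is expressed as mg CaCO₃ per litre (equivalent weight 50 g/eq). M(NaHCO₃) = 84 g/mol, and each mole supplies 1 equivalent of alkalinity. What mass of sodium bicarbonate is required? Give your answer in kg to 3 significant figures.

Volume: 254,000 US gal × 3.785 L/gal = 961,390 L.
Alkalinity to add: (75 − 58) = 17 mg/L as CaCO₃ × 961,390 L = 16,340 g as CaCO₃.
Equivalents: 16,340 g ÷ 50 g/eq = 326.9 eq.
NaHCO₃ supplies 1 eq per mole → 326.9 mol.
Mass: 326.9 mol × 84 g/mol = 27,460 g.

27.5 kg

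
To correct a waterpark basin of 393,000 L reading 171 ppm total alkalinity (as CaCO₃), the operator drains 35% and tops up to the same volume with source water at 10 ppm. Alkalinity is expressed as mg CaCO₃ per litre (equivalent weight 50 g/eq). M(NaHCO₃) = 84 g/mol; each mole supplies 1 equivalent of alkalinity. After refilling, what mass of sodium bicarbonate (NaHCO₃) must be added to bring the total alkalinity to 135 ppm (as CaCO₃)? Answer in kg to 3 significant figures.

After draining 35% and refilling: 171 × 0.65 + 10 × 0.35 = 114.65 ppm.
Deficit to target: 135 − 114.65 = 20.35 mg/L.
As CaCO₃: 20.35 mg/L × 393,000 L = 7998 g; ÷ 50 g/eq ÷ 1 = 160 mol NaHCO₃.
Mass: 160 × 84 = 13,440 g.

13.4 kg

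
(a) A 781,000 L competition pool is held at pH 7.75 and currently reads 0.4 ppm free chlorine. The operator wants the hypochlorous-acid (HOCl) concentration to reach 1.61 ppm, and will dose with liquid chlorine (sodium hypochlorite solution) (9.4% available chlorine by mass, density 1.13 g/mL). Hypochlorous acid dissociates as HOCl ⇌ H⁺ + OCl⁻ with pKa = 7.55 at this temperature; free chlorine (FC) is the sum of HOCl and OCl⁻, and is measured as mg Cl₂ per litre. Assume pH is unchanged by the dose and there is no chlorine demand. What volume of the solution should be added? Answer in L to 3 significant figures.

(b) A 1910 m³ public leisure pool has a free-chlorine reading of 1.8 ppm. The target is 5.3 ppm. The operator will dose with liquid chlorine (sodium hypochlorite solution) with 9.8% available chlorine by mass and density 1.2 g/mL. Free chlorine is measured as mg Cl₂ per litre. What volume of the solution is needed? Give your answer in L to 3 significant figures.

(a) 27.7 L; (b) 56.8 L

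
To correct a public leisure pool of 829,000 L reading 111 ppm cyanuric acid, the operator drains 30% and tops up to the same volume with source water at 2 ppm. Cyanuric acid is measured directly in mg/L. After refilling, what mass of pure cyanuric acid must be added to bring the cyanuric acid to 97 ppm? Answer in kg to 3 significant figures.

15.5 kg

After draining 30% and refilling: 111 × 0.70 + 2 × 0.30 = 78.3 ppm.
Deficit to target: 97 − 78.3 = 18.7 mg/L.
Mass: 18.7 mg/L × 829,000 L = 15,500 g cyanuric acid.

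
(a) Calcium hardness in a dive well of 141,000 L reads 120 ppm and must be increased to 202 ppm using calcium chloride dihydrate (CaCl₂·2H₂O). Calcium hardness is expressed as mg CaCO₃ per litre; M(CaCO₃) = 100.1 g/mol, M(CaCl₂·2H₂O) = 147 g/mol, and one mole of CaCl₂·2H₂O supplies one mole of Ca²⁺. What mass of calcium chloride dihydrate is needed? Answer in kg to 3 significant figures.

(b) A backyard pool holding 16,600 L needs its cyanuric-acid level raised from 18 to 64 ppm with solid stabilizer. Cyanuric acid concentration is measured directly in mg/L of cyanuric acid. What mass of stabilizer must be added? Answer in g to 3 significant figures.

(a) 17.0 kg; (b) 764 g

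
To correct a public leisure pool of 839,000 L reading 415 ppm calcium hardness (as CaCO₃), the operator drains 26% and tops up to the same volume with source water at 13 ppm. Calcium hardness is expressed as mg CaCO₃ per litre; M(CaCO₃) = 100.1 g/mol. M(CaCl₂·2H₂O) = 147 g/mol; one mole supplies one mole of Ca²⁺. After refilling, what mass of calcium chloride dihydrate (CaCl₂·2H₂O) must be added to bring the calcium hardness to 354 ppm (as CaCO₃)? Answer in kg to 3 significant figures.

53.6 kg

After draining 26% and refilling: 415 × 0.74 + 13 × 0.26 = 310.48 ppm.
Deficit to target: 354 − 310.48 = 43.52 mg/L.
As CaCO₃: 43.52 mg/L × 839,000 L = 36,510 g; ÷ 100.1 = 364.8 mol Ca²⁺.
Mass: 364.8 × 147 = 53,620 g.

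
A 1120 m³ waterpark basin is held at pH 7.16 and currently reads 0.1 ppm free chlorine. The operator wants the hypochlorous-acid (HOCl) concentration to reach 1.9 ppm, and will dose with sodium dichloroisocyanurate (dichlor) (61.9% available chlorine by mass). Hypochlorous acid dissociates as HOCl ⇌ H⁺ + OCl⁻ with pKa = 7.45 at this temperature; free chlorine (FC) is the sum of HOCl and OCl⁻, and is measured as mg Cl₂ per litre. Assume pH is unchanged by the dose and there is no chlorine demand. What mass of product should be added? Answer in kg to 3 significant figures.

Volume: 1120 m³ = 1,120,000 L.
[OCl⁻]/[HOCl] = 10^(pH − pKa) = 10^(7.16 − 7.45) = 0.5129; fraction as HOCl = 1/(1 + 0.5129) = 0.661.
Free chlorine required for 1.9 ppm HOCl: 1.9 / 0.661 = 2.874 ppm.
FC to add: 2.874 − 0.1 = 2.774 mg/L as Cl₂.
Cl₂ equivalent: 2.774 mg/L × 1,120,000 L = 3107 g.
Product at 61.9% available Cl: 3107 / 0.619 = 5020 g.

5.02 kg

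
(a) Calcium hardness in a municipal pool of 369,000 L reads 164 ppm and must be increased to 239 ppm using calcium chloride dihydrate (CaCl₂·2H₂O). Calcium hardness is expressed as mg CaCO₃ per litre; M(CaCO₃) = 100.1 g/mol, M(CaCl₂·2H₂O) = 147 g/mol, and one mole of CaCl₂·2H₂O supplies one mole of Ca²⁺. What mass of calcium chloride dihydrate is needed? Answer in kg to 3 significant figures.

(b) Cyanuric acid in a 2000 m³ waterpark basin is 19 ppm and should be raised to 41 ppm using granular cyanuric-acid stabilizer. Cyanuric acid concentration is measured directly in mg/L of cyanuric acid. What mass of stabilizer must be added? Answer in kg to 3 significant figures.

(a) 40.6 kg; (b) 44.0 kg

(a) Hardness to add: (239 − 164) = 75 mg/L as CaCO₃ × 369,000 L = 27,680 g as CaCO₃.
(a) Moles of Ca²⁺ (1 mol Ca²⁺ ≡ 1 mol CaCO₃): 27,680 / 100.1 g/mol = 276.5 mol.
(a) Mass of CaCl₂·2H₂O: 276.5 × 147 = 40,640 g.

(b) Volume: 2000 m³ = 2,000,000 L.
(b) CYA to add: (41 − 19) = 22 mg/L × 2,000,000 L = 44,000 g cyanuric acid.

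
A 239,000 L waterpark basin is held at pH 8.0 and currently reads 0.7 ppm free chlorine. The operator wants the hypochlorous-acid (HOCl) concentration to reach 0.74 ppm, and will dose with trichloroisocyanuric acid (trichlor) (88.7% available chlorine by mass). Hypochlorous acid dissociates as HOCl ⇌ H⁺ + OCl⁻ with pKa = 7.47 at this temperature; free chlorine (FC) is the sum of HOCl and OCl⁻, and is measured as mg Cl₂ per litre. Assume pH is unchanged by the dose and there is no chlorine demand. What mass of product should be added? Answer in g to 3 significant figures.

686 g

[OCl⁻]/[HOCl] = 10^(pH − pKa) = 10^(8.0 − 7.47) = 3.388; fraction as HOCl = 1/(1 + 3.388) = 0.2279.
Free chlorine required for 0.74 ppm HOCl: 0.74 / 0.2279 = 3.247 ppm.
FC to add: 3.247 − 0.7 = 2.547 mg/L as Cl₂.
Cl₂ equivalent: 2.547 mg/L × 239,000 L = 608.8 g.
Product at 88.7% available Cl: 608.8 / 0.887 = 686.4 g.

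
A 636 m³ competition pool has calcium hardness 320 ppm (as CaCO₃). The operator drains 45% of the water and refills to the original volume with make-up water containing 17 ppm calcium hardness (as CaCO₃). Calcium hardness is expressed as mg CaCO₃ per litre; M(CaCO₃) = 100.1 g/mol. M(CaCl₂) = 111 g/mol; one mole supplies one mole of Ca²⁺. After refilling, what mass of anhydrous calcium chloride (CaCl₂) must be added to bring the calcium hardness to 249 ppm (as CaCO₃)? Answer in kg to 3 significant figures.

Volume: 636 m³ = 636,000 L.
After draining 45% and refilling: 320 × 0.55 + 17 × 0.45 = 183.65 ppm.
Deficit to target: 249 − 183.65 = 65.35 mg/L.
As CaCO₃: 65.35 mg/L × 636,000 L = 41,560 g; ÷ 100.1 = 415.2 mol Ca²⁺.
Mass: 415.2 × 111 = 46,090 g.

46.1 kg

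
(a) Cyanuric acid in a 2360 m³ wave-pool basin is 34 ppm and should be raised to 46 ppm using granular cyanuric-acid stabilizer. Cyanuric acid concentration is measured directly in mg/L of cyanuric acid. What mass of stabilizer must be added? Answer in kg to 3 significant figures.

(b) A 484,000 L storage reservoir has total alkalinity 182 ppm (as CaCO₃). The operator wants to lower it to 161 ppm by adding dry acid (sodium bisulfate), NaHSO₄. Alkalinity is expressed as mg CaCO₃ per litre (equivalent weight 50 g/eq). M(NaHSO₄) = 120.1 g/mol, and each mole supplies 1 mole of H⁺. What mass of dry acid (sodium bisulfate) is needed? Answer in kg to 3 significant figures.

(a) 28.3 kg; (b) 24.4 kg

(a) Volume: 2360 m³ = 2,360,000 L.
(a) CYA to add: (46 − 34) = 12 mg/L × 2,360,000 L = 28,320 g cyanuric acid.

(b) Alkalinity to neutralize: (182 − 161) = 21 mg/L as CaCO₃ × 484,000 L = 10,160 g as CaCO₃.
(b) Equivalents of H⁺ required: 10,160 ÷ 50 g/eq = 203.3 eq = 203.3 mol NaHSO₄.
(b) Mass of NaHSO₄: 203.3 × 120.1 = 24,410 g.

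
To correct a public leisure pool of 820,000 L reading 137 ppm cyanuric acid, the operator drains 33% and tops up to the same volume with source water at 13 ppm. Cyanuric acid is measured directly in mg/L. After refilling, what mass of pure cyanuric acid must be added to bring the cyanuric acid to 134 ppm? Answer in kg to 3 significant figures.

After draining 33% and refilling: 137 × 0.67 + 13 × 0.33 = 96.08 ppm.
Deficit to target: 134 − 96.08 = 37.92 mg/L.
Mass: 37.92 mg/L × 820,000 L = 31,090 g cyanuric acid.

31.1 kg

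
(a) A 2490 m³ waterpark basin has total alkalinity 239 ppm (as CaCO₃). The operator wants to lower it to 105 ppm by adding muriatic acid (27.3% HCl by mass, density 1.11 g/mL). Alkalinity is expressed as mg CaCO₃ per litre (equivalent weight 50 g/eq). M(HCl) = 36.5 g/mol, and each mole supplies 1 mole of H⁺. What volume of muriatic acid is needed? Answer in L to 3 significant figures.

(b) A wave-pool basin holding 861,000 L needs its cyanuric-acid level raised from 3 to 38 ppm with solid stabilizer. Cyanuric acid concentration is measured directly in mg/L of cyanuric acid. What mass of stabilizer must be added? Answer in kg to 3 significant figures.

(a) 804 L; (b) 30.1 kg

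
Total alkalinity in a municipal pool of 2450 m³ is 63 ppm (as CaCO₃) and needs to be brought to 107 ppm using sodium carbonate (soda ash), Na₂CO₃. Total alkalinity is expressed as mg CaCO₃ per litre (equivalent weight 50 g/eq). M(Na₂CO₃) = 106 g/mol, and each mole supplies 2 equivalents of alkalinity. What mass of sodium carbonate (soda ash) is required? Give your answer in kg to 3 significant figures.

114 kg

Volume: 2450 m³ = 2,450,000 L.
Alkalinity to add: (107 − 63) = 44 mg/L as CaCO₃ × 2,450,000 L = 107,800 g as CaCO₃.
Equivalents: 107,800 g ÷ 50 g/eq = 2156 eq.
Each mole of Na₂CO₃ supplies 2 eq, so 2156 / 2 = 1078 mol.
Mass: 1078 mol × 106 g/mol = 114,300 g.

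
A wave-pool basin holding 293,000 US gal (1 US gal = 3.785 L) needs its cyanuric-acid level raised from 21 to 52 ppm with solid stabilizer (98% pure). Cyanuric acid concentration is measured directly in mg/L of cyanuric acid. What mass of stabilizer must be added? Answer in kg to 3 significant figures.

35.1 kg

Volume: 293,000 US gal × 3.785 L/gal = 1,109,005 L.
CYA to add: (52 − 21) = 31 mg/L × 1,109,005 L = 34,380 g cyanuric acid.
At 98% purity: 34,380 / 0.98 = 35,080 g product.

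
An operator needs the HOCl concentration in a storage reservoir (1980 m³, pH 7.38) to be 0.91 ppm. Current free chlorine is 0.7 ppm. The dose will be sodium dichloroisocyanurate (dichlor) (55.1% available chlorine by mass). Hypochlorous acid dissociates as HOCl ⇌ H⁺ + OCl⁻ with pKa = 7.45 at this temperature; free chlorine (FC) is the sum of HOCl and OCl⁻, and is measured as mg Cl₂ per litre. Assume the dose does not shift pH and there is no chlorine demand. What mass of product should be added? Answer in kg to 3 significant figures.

3.54 kg

Volume: 1980 m³ = 1,980,000 L.
[OCl⁻]/[HOCl] = 10^(pH − pKa) = 10^(7.38 − 7.45) = 0.8511; fraction as HOCl = 1/(1 + 0.8511) = 0.5402.
Free chlorine required for 0.91 ppm HOCl: 0.91 / 0.5402 = 1.685 ppm.
FC to add: 1.685 − 0.7 = 0.9845 mg/L as Cl₂.
Cl₂ equivalent: 0.9845 mg/L × 1,980,000 L = 1949 g.
Product at 55.1% available Cl: 1949 / 0.551 = 3538 g.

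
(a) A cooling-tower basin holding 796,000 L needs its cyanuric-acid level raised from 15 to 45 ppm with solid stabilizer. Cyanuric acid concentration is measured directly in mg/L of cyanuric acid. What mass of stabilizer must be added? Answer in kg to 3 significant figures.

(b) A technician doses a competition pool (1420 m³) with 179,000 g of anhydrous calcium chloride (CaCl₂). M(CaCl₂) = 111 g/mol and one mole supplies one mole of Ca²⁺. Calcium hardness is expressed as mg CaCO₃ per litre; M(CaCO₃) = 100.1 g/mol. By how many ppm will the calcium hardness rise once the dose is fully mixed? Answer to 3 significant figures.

(a) 23.9 kg; (b) 114 ppm

(a) CYA to add: (45 − 15) = 30 mg/L × 796,000 L = 23,880 g cyanuric acid.

(b) Volume: 1420 m³ = 1,420,000 L.
(b) Moles of Ca²⁺: 179,000 g ÷ 111 g/mol = 1613 mol.
(b) As CaCO₃: 1613 mol × 100.1 g/mol = 161,400 g.
(b) Rise: 161,400 g / 1,420,000 L × 1000 = 113.7 mg/L.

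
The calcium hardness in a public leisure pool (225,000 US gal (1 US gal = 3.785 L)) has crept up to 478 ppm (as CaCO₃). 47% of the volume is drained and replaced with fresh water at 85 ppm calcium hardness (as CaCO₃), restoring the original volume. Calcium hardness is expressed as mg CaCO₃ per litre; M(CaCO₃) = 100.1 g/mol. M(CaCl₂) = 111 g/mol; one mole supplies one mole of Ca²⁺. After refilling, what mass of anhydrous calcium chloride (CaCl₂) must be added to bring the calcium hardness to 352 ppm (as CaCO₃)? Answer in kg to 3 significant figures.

55.4 kg

Volume: 225,000 US gal × 3.785 L/gal = 851,625 L.
After draining 47% and refilling: 478 × 0.53 + 85 × 0.47 = 293.29 ppm.
Deficit to target: 352 − 293.29 = 58.71 mg/L.
As CaCO₃: 58.71 mg/L × 851,625 L = 50,000 g; ÷ 100.1 = 499.5 mol Ca²⁺.
Mass: 499.5 × 111 = 55,440 g.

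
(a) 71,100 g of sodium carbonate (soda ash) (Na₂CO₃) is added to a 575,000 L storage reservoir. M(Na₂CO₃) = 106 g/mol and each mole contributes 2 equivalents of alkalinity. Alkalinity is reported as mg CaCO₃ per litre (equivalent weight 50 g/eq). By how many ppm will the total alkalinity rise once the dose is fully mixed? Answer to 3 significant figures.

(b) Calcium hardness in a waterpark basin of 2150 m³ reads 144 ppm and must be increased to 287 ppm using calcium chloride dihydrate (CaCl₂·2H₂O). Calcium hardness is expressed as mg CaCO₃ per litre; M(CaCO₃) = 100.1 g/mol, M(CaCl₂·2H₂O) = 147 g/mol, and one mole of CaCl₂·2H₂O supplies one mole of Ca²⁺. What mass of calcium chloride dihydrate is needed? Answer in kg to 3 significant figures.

(a) Moles of Na₂CO₃: 71,100 g ÷ 106 g/mol = 670.8 mol → 1342 eq of alkalinity.
(a) As CaCO₃: 1342 eq × 50 g/eq = 67,080 g.
(a) Rise: 67,080 g / 575,000 L × 1000 = 116.7 mg/L.

(b) Volume: 2150 m³ = 2,150,000 L.
(b) Hardness to add: (287 − 144) = 143 mg/L as CaCO₃ × 2,150,000 L = 307,400 g as CaCO₃.
(b) Moles of Ca²⁺ (1 mol Ca²⁺ ≡ 1 mol CaCO₃): 307,400 / 100.1 g/mol = 3071 mol.
(b) Mass of CaCl₂·2H₂O: 3071 × 147 = 451,500 g.

(a) 117 ppm; (b) 452 kg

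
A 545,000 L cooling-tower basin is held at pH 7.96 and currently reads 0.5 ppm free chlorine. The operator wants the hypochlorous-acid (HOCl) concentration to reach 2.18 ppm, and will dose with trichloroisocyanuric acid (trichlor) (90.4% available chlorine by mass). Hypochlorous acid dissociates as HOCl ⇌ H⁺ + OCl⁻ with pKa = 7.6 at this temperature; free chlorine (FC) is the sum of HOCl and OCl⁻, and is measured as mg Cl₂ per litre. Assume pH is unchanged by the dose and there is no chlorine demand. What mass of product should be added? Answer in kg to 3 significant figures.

4.02 kg

[OCl⁻]/[HOCl] = 10^(pH − pKa) = 10^(7.96 − 7.6) = 2.291; fraction as HOCl = 1/(1 + 2.291) = 0.3039.
Free chlorine required for 2.18 ppm HOCl: 2.18 / 0.3039 = 7.174 ppm.
FC to add: 7.174 − 0.5 = 6.674 mg/L as Cl₂.
Cl₂ equivalent: 6.674 mg/L × 545,000 L = 3637 g.
Product at 90.4% available Cl: 3637 / 0.904 = 4024 g.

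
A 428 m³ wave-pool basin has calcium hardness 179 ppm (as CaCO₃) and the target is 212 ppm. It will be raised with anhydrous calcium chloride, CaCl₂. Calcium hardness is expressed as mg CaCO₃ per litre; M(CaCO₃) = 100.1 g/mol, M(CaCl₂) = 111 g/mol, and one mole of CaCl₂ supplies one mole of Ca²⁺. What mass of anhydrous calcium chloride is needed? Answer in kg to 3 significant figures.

15.7 kg

Volume: 428 m³ = 428,000 L.
Hardness to add: (212 − 179) = 33 mg/L as CaCO₃ × 428,000 L = 14,120 g as CaCO₃.
Moles of Ca²⁺ (1 mol Ca²⁺ ≡ 1 mol CaCO₃): 14,120 / 100.1 g/mol = 141.1 mol.
Mass of CaCl₂: 141.1 × 111 = 15,660 g.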